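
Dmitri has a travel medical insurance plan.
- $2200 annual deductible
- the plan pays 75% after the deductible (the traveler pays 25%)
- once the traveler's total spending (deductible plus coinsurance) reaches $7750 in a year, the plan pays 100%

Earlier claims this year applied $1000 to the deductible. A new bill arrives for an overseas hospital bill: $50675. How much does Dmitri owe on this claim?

Deductible still to meet: $2200 − $1000 = $1200.
That leaves $50675 − $1200 = $49475 for coinsurance.
Coinsurance: $49475 × 25% = $12368.75.
Traveler responsibility before any cap: $1200 + $12368.75 = $13568.75.
That would bring total out-of-pocket to $14568.75, past the $7750 cap. The traveler is capped at $7750 − $1000 = $6750 on this claim.

$6750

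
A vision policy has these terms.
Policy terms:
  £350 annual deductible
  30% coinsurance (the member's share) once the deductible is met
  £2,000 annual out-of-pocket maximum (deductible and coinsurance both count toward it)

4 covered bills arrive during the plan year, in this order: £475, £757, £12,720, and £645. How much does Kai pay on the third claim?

£1,385.40

Bill 1, £475: deductible takes £350, £125 remains; coinsurance £125 × 30% = £37.50. Cost to member: £387.50. OOP to date £387.50.
Bill 2, £757: deductible already satisfied, so member's share is 30% × £757 = £227.10. Member owes £227.10 (running OOP £614.60).
Bill 3, £12,720: deductible already satisfied, so member's share is 30% × £12,720 = £3,816. OOP would hit £4,430.60 > £2,000, so the cap limits the member to £2,000 − £614.60 = £1,385.40.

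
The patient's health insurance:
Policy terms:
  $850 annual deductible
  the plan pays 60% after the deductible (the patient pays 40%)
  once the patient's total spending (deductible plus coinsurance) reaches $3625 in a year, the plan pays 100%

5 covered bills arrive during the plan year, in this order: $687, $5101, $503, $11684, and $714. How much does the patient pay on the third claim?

$201.20

Claim 1 — $687: entire amount goes to the deductible. Cost to patient: $687. OOP to date $687.
Claim 2 — $5101: $163 to deductible, leaving $4938; patient's 40% is $1975.20. Patient pays $2138.20; OOP now $2825.20.
Claim 3 — $503: deductible already satisfied, so patient's share is 40% × $503 = $201.20. Patient pays $201.20; OOP now $3026.40.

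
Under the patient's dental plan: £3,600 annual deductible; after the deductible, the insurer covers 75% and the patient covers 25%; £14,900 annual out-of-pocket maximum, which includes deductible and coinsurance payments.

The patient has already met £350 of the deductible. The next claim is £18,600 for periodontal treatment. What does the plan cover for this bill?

£11,512.50

£350 of the £3,600 deductible is already met, leaving £3,250.
That leaves £18,600 − £3,250 = £15,350 for coinsurance.
Coinsurance: £15,350 × 25% = £3,837.50.
That puts the patient's cost at £3,250 + £3,837.50 = £7,087.50 before any cap.
Year-to-date out-of-pocket becomes £350 + £7,087.50 = £7,437.50, still under the £14,900 maximum, so no cap applies.
Insurer pays the balance: £18,600 − £7,087.50 = £11,512.50.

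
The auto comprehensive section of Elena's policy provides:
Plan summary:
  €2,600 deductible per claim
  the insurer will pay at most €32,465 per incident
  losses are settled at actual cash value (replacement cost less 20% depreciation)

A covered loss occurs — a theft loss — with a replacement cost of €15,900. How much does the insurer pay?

Depreciate 20%: the covered value is €15,900 × 0.8 = €12,720.
After the deductible, €12,720 − €2,600 = €10,120 remains.
€10,120 ≤ €32,465, so the limit doesn't bind; insurer pays €10,120.

€10,120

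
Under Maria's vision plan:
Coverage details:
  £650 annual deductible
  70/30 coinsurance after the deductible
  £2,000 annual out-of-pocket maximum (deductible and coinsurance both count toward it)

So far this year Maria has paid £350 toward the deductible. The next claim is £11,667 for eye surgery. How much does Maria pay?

Deductible still to meet: £650 − £350 = £300.
That leaves £11,667 − £300 = £11,367 for coinsurance.
Member's 30% share of £11,367 is £3,410.10.
Member responsibility before any cap: £300 + £3,410.10 = £3,710.10.
That would bring total out-of-pocket to £4,060.10, past the £2,000 cap. The member is capped at £2,000 − £350 = £1,650 on this claim.

£1,650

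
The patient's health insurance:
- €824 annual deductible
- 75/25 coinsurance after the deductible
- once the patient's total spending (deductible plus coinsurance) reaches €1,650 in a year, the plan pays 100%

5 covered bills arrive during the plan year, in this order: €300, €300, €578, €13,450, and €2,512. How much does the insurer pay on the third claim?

€265.50

#1 (€300): all of it applies to the deductible. Patient owes €300 (running OOP €300). Plan pays €300 − €300 = €0.
#2 (€300): all of it applies to the deductible. Patient pays €300; OOP now €600. Insurer: €300 − €300 = €0.
#3 (€578): €224 to deductible, leaving €354; patient's 25% is €88.50. Patient pays €312.50; OOP now €912.50. Insurer: €578 − €312.50 = €265.50.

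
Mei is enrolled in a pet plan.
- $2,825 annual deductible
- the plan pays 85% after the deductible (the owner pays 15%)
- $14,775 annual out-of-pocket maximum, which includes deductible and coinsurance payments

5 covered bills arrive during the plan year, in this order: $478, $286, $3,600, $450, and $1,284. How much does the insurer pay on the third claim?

$1,308.15

Claim 1 — $478: fully absorbed by the deductible. Owner owes $478 (running OOP $478). Insurer: $478 − $478 = $0.
Claim 2 — $286: all of it applies to the deductible. Cost to owner: $286. OOP to date $764. Plan pays $286 − $286 = $0.
Claim 3 — $3,600: $2,061 to deductible, leaving $1,539; owner's 15% is $230.85. Owner owes $2,291.85 (running OOP $3,055.85). Plan pays $3,600 − $2,291.85 = $1,308.15.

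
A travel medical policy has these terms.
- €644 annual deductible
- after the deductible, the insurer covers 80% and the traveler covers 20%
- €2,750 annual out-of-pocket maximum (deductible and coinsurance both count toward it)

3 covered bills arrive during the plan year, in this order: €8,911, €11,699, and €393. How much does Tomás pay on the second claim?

€452.60

Claim 1 — €8,911: €644 to deductible, leaving €8,267; coinsurance €8,267 × 20% = €1,653.40. Traveler pays €2,297.40; OOP now €2,297.40.
Claim 2 — €11,699: deductible already satisfied, so traveler's share is 20% × €11,699 = €2,339.80. Adding that to €2,297.40 gives €4,637.20, past the €2,750 cap; traveler pays only €2,750 − €2,297.40 = €452.60.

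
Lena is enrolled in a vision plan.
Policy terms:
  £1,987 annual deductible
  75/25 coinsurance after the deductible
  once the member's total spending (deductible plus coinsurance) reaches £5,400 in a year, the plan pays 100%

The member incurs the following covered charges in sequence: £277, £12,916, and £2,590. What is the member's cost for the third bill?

Bill 1, £277: entire amount goes to the deductible. Member owes £277 (running OOP £277).
Bill 2, £12,916: £1,710 finishes the deductible; £11,206 goes to coinsurance; 25% of £11,206 = £2,801.50. Cost to member: £4,511.50. OOP to date £4,788.50.
Bill 3, £2,590: deductible already satisfied, so member's share is 25% × £2,590 = £647.50. Adding that to £4,788.50 gives £5,436, past the £5,400 cap; member pays only £5,400 − £4,788.50 = £611.50.

£611.50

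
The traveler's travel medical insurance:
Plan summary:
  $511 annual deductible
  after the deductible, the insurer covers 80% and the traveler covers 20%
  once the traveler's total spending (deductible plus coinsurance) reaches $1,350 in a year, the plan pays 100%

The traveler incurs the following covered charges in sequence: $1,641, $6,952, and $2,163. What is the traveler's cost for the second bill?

Claim 1 — $1,641: $511 finishes the deductible; $1,130 goes to coinsurance; traveler's 20% is $226. Cost to traveler: $737. OOP to date $737.
Claim 2 — $6,952: 20% coinsurance on $6,952 = $1,390.40. Adding that to $737 gives $2,127.40, past the $1,350 cap; traveler pays only $1,350 − $737 = $613.

$613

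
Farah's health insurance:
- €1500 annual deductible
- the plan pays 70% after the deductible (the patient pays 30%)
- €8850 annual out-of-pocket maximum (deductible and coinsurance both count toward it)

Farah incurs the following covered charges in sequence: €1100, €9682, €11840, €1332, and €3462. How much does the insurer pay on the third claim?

€8288

Claim 1 (€1100): all of it applies to the deductible. Patient pays €1100; OOP now €1100. Plan pays €1100 − €1100 = €0.
Claim 2 (€9682): deductible takes €400, €9282 remains; patient's 30% is €2784.60. Cost to patient: €3184.60. OOP to date €4284.60. Insurer: €9682 − €3184.60 = €6497.40.
Claim 3 (€11840): 30% coinsurance on €11840 = €3552. Patient owes €3552 (running OOP €7836.60). Plan pays €11840 − €3552 = €8288.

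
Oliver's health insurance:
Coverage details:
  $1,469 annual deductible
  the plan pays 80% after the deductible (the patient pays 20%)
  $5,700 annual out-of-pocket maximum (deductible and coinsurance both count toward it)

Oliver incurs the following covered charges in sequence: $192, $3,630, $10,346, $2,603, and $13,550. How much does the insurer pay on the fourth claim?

$2,082.40

Claim 1 ($192): entire amount goes to the deductible. Patient pays $192; OOP now $192. Insurer: $192 − $192 = $0.
Claim 2 ($3,630): $1,277 finishes the deductible; $2,353 goes to coinsurance; coinsurance $2,353 × 20% = $470.60. Patient pays $1,747.60; OOP now $1,939.60. Plan pays $3,630 − $1,747.60 = $1,882.40.
Claim 3 ($10,346): deductible already satisfied, so patient's share is 20% × $10,346 = $2,069.20. Patient pays $2,069.20; OOP now $4,008.80. Insurer: $10,346 − $2,069.20 = $8,276.80.
Claim 4 ($2,603): deductible already satisfied, so patient's share is 20% × $2,603 = $520.60. Patient owes $520.60 (running OOP $4,529.40). Insurer: $2,603 − $520.60 = $2,082.40.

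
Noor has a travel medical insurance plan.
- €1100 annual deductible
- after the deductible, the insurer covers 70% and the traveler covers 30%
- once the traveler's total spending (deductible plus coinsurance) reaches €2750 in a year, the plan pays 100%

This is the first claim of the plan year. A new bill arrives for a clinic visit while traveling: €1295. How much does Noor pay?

Nothing has been paid toward the €1100 deductible, so the first €1100 of this charge is applied there.
That leaves €1295 − €1100 = €195 for coinsurance.
Traveler's 30% share of €195 is €58.50.
So the traveler owes €1100 + €58.50 = €1158.50 before any cap.
Year-to-date out-of-pocket becomes €0 + €1158.50 = €1158.50, still under the €2750 maximum, so no cap applies.

€1158.50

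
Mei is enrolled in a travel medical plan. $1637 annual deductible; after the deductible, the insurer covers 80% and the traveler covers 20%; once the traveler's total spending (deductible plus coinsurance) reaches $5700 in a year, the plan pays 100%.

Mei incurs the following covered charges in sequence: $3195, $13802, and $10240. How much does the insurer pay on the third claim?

Bill 1, $3195: $1637 to deductible, leaving $1558; coinsurance $1558 × 20% = $311.60. Traveler owes $1948.60 (running OOP $1948.60). Insurer: $3195 − $1948.60 = $1246.40.
Bill 2, $13802: deductible already satisfied, so traveler's share is 20% × $13802 = $2760.40. Traveler pays $2760.40; OOP now $4709. Plan pays $13802 − $2760.40 = $11041.60.
Bill 3, $10240: deductible met; 20% of $10240 = $2048. That would push OOP to $6757, over the $5700 cap, so traveler pays $5700 − $4709 = $991. Plan pays $10240 − $991 = $9249.

$9249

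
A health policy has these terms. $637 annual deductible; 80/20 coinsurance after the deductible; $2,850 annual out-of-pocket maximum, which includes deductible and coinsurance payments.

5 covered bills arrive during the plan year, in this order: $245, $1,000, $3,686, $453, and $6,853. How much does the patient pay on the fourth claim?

$90.60

Claim 1 ($245): all of it applies to the deductible. Patient owes $245 (running OOP $245).
Claim 2 ($1,000): $392 finishes the deductible; $608 goes to coinsurance; 20% of $608 = $121.60. Patient pays $513.60; OOP now $758.60.
Claim 3 ($3,686): deductible already satisfied, so patient's share is 20% × $3,686 = $737.20. Patient pays $737.20; OOP now $1,495.80.
Claim 4 ($453): deductible met; 20% of $453 = $90.60. Patient owes $90.60 (running OOP $1,586.40).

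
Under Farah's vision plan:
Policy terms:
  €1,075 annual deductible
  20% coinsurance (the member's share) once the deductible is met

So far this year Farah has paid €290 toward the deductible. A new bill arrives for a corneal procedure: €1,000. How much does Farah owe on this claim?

€828

Deductible still to meet: €1,075 − €290 = €785.
The remaining €215 (= €1,000 − €785) moves to coinsurance.
Coinsurance: €215 × 20% = €43.
That puts the member's cost at €785 + €43 = €828.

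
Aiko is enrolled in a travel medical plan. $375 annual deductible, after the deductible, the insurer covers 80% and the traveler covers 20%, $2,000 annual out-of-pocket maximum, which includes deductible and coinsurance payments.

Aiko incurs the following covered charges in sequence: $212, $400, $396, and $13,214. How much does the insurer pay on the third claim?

$316.80

Claim 1 ($212): fully absorbed by the deductible. Cost to traveler: $212. OOP to date $212. Plan pays $212 − $212 = $0.
Claim 2 ($400): deductible takes $163, $237 remains; coinsurance $237 × 20% = $47.40. Cost to traveler: $210.40. OOP to date $422.40. Insurer: $400 − $210.40 = $189.60.
Claim 3 ($396): 20% coinsurance on $396 = $79.20. Traveler pays $79.20; OOP now $501.60. Plan pays $396 − $79.20 = $316.80.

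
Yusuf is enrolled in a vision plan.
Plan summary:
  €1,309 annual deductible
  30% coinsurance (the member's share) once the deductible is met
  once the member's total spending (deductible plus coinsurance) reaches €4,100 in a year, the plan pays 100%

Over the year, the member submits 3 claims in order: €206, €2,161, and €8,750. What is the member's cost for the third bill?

Bill 1, €206: all of it applies to the deductible. Member owes €206 (running OOP €206).
Bill 2, €2,161: €1,103 finishes the deductible; €1,058 goes to coinsurance; 30% of €1,058 = €317.40. Cost to member: €1,420.40. OOP to date €1,626.40.
Bill 3, €8,750: 30% coinsurance on €8,750 = €2,625. OOP would hit €4,251.40 > €4,100, so the cap limits the member to €4,100 − €1,626.40 = €2,473.60.

€2,473.60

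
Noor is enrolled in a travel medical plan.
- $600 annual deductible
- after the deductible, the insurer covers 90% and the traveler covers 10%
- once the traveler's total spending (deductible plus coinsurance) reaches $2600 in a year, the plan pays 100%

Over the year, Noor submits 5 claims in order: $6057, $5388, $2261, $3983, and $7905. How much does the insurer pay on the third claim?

$2034.90

#1 ($6057): $600 to deductible, leaving $5457; traveler's 10% is $545.70. Cost to traveler: $1145.70. OOP to date $1145.70. Plan pays $6057 − $1145.70 = $4911.30.
#2 ($5388): deductible already satisfied, so traveler's share is 10% × $5388 = $538.80. Traveler pays $538.80; OOP now $1684.50. Insurer: $5388 − $538.80 = $4849.20.
#3 ($2261): deductible met; 10% of $2261 = $226.10. Traveler pays $226.10; OOP now $1910.60. Plan pays $2261 − $226.10 = $2034.90.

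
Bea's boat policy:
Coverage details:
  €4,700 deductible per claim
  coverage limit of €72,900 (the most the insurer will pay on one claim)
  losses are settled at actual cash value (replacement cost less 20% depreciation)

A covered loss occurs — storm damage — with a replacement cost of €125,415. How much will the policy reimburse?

€72,900

Depreciate 20%: the covered value is €125,415 × 0.8 = €100,332.
Less the €4,700 deductible: €100,332 − €4,700 = €95,632.
Since €95,632 > €72,900, the payout is capped at €72,900.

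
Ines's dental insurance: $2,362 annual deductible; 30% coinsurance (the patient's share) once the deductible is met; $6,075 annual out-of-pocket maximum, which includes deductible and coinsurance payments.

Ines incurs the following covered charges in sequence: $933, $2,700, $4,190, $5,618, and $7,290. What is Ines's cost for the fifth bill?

$389.30

Bill 1, $933: fully absorbed by the deductible. Patient owes $933 (running OOP $933).
Bill 2, $2,700: $1,429 finishes the deductible; $1,271 goes to coinsurance; patient's 30% is $381.30. Patient owes $1,810.30 (running OOP $2,743.30).
Bill 3, $4,190: deductible met; 30% of $4,190 = $1,257. Patient owes $1,257 (running OOP $4,000.30).
Bill 4, $5,618: 30% coinsurance on $5,618 = $1,685.40. Cost to patient: $1,685.40. OOP to date $5,685.70.
Bill 5, $7,290: deductible already satisfied, so patient's share is 30% × $7,290 = $2,187. That would push OOP to $7,872.70, over the $6,075 cap, so patient pays $6,075 − $5,685.70 = $389.30.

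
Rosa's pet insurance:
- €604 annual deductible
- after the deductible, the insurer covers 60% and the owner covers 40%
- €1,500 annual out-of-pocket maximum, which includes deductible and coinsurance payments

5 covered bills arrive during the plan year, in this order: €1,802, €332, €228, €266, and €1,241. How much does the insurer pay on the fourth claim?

€159.60

Bill 1, €1,802: deductible takes €604, €1,198 remains; coinsurance €1,198 × 40% = €479.20. Owner owes €1,083.20 (running OOP €1,083.20). Insurer: €1,802 − €1,083.20 = €718.80.
Bill 2, €332: deductible already satisfied, so owner's share is 40% × €332 = €132.80. Cost to owner: €132.80. OOP to date €1,216. Insurer: €332 − €132.80 = €199.20.
Bill 3, €228: deductible met; 40% of €228 = €91.20. Owner owes €91.20 (running OOP €1,307.20). Plan pays €228 − €91.20 = €136.80.
Bill 4, €266: 40% coinsurance on €266 = €106.40. Cost to owner: €106.40. OOP to date €1,413.60. Plan pays €266 − €106.40 = €159.60.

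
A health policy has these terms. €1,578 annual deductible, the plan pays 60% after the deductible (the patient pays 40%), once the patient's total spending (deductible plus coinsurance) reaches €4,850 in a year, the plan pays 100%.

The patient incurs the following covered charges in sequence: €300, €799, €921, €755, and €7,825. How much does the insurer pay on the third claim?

€265.20

Claim 1 — €300: fully absorbed by the deductible. Patient pays €300; OOP now €300. Plan pays €300 − €300 = €0.
Claim 2 — €799: fully absorbed by the deductible. Patient owes €799 (running OOP €1,099). Insurer: €799 − €799 = €0.
Claim 3 — €921: deductible takes €479, €442 remains; patient's 40% is €176.80. Patient owes €655.80 (running OOP €1,754.80). Insurer: €921 − €655.80 = €265.20.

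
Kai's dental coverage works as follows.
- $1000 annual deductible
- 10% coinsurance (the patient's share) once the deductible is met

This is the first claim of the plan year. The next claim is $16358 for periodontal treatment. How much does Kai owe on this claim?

Nothing has been paid toward the $1000 deductible, so the first $1000 of this charge is applied there.
That leaves $16358 − $1000 = $15358 for coinsurance.
Patient's 10% share of $15358 is $1535.80.
So the patient owes $1000 + $1535.80 = $2535.80.

$2535.80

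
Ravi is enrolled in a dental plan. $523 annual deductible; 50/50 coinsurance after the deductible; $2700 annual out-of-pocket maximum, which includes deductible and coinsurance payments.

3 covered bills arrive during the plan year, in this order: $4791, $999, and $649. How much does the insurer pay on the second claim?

#1 ($4791): $523 to deductible, leaving $4268; coinsurance $4268 × 50% = $2134. Patient pays $2657; OOP now $2657. Plan pays $4791 − $2657 = $2134.
#2 ($999): 50% coinsurance on $999 = $499.50. OOP would hit $3156.50 > $2700, so the cap limits the patient to $2700 − $2657 = $43. Plan pays $999 − $43 = $956.

$956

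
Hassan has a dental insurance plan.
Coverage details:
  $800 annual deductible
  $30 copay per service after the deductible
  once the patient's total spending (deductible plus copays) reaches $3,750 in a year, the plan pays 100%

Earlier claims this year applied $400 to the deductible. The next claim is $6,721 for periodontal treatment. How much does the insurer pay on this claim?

Remaining deductible: $800 − $400 = $400.
The remaining $6,321 (= $6,721 − $400) moves to the copay.
Copay on this service: $30.
So the patient owes $400 + $30 = $430 before any cap.
Year-to-date out-of-pocket becomes $400 + $430 = $830, still under the $3,750 maximum, so no cap applies.
The plan picks up $6,721 − $430 = $6,291.

$6,291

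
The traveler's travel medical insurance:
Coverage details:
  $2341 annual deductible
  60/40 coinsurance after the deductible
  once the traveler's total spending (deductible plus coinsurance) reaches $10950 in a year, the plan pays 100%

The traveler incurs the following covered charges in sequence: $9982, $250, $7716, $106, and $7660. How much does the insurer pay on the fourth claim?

#1 ($9982): deductible takes $2341, $7641 remains; coinsurance $7641 × 40% = $3056.40. Traveler pays $5397.40; OOP now $5397.40. Insurer: $9982 − $5397.40 = $4584.60.
#2 ($250): 40% coinsurance on $250 = $100. Cost to traveler: $100. OOP to date $5497.40. Plan pays $250 − $100 = $150.
#3 ($7716): 40% coinsurance on $7716 = $3086.40. Traveler pays $3086.40; OOP now $8583.80. Insurer: $7716 − $3086.40 = $4629.60.
#4 ($106): deductible already satisfied, so traveler's share is 40% × $106 = $42.40. Traveler owes $42.40 (running OOP $8626.20). Plan pays $106 − $42.40 = $63.60.

$63.60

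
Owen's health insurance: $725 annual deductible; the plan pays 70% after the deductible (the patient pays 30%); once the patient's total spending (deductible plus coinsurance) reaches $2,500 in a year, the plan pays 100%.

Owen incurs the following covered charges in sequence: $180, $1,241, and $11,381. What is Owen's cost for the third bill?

Claim 1 — $180: fully absorbed by the deductible. Patient owes $180 (running OOP $180).
Claim 2 — $1,241: deductible takes $545, $696 remains; patient's 30% is $208.80. Patient owes $753.80 (running OOP $933.80).
Claim 3 — $11,381: 30% coinsurance on $11,381 = $3,414.30. That would push OOP to $4,348.10, over the $2,500 cap, so patient pays $2,500 − $933.80 = $1,566.20.

$1,566.20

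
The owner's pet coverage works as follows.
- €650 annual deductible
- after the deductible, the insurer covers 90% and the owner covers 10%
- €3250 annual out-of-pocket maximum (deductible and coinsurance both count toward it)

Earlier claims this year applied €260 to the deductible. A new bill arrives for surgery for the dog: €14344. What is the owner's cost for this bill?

€1785.40

€260 of the €650 deductible is already met, leaving €390.
That leaves €14344 − €390 = €13954 for coinsurance.
Owner's 10% share of €13954 is €1395.40.
So the owner owes €390 + €1395.40 = €1785.40 before any cap.
Total out-of-pocket so far would be €260 + €1785.40 = €2045.40, below the €3250 cap — no reduction.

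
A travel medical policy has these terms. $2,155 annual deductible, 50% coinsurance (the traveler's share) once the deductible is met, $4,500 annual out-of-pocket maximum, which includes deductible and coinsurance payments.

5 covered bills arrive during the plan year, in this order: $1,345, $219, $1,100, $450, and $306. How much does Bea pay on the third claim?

$845.50

Claim 1 ($1,345): fully absorbed by the deductible. Cost to traveler: $1,345. OOP to date $1,345.
Claim 2 ($219): entire amount goes to the deductible. Traveler pays $219; OOP now $1,564.
Claim 3 ($1,100): $591 to deductible, leaving $509; 50% of $509 = $254.50. Traveler pays $845.50; OOP now $2,409.50.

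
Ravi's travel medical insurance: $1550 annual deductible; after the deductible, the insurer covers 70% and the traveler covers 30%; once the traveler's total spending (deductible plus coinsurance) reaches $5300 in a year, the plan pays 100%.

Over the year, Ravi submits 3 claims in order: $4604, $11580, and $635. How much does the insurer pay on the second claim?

$8746.20

Bill 1, $4604: $1550 to deductible, leaving $3054; 30% of $3054 = $916.20. Traveler owes $2466.20 (running OOP $2466.20). Plan pays $4604 − $2466.20 = $2137.80.
Bill 2, $11580: deductible already satisfied, so traveler's share is 30% × $11580 = $3474. Adding that to $2466.20 gives $5940.20, past the $5300 cap; traveler pays only $5300 − $2466.20 = $2833.80. Plan pays $11580 − $2833.80 = $8746.20.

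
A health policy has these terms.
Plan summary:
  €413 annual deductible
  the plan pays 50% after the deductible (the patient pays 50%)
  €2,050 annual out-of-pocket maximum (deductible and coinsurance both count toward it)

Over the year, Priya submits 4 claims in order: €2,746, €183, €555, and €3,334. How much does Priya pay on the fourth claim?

€101.50

#1 (€2,746): deductible takes €413, €2,333 remains; coinsurance €2,333 × 50% = €1,166.50. Patient owes €1,579.50 (running OOP €1,579.50).
#2 (€183): deductible met; 50% of €183 = €91.50. Cost to patient: €91.50. OOP to date €1,671.
#3 (€555): 50% coinsurance on €555 = €277.50. Patient pays €277.50; OOP now €1,948.50.
#4 (€3,334): deductible met; 50% of €3,334 = €1,667. OOP would hit €3,615.50 > €2,050, so the cap limits the patient to €2,050 − €1,948.50 = €101.50.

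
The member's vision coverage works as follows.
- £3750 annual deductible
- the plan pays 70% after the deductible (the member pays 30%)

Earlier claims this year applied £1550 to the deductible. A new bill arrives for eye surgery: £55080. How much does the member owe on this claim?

£18064

Deductible still to meet: £3750 − £1550 = £2200.
That leaves £55080 − £2200 = £52880 for coinsurance.
Member's 30% share of £52880 is £15864.
So the member owes £2200 + £15864 = £18064.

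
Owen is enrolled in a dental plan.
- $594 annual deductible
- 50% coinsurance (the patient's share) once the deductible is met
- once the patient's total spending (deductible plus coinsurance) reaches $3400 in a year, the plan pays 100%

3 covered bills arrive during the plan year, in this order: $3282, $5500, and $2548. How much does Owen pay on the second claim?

#1 ($3282): $594 to deductible, leaving $2688; coinsurance $2688 × 50% = $1344. Cost to patient: $1938. OOP to date $1938.
#2 ($5500): 50% coinsurance on $5500 = $2750. OOP would hit $4688 > $3400, so the cap limits the patient to $3400 − $1938 = $1462.

$1462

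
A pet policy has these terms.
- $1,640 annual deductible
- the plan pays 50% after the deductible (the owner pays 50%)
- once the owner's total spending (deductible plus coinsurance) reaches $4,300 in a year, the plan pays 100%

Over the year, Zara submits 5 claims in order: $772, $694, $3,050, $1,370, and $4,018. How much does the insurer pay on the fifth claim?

$3,481

Bill 1, $772: fully absorbed by the deductible. Owner pays $772; OOP now $772. Plan pays $772 − $772 = $0.
Bill 2, $694: fully absorbed by the deductible. Owner owes $694 (running OOP $1,466). Insurer: $694 − $694 = $0.
Bill 3, $3,050: $174 finishes the deductible; $2,876 goes to coinsurance; owner's 50% is $1,438. Cost to owner: $1,612. OOP to date $3,078. Plan pays $3,050 − $1,612 = $1,438.
Bill 4, $1,370: deductible met; 50% of $1,370 = $685. Owner owes $685 (running OOP $3,763). Insurer: $1,370 − $685 = $685.
Bill 5, $4,018: deductible met; 50% of $4,018 = $2,009. That would push OOP to $5,772, over the $4,300 cap, so owner pays $4,300 − $3,763 = $537. Insurer: $4,018 − $537 = $3,481.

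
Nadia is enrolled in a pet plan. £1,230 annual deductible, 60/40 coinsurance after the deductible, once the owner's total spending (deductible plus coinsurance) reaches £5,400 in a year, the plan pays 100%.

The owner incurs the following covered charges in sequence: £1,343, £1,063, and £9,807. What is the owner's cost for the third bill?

£3,699.60

#1 (£1,343): deductible takes £1,230, £113 remains; owner's 40% is £45.20. Cost to owner: £1,275.20. OOP to date £1,275.20.
#2 (£1,063): deductible already satisfied, so owner's share is 40% × £1,063 = £425.20. Owner pays £425.20; OOP now £1,700.40.
#3 (£9,807): deductible already satisfied, so owner's share is 40% × £9,807 = £3,922.80. That would push OOP to £5,623.20, over the £5,400 cap, so owner pays £5,400 − £1,700.40 = £3,699.60.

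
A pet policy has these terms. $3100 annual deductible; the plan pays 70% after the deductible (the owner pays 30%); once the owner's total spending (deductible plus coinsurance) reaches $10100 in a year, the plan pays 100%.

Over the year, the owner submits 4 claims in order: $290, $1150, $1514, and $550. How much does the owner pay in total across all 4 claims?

Claim 1 ($290): all of it applies to the deductible. Owner pays $290; OOP now $290.
Claim 2 ($1150): entire amount goes to the deductible. Owner pays $1150; OOP now $1440.
Claim 3 ($1514): all of it applies to the deductible. Owner pays $1514; OOP now $2954.
Claim 4 ($550): deductible takes $146, $404 remains; owner's 30% is $121.20. Owner pays $267.20; OOP now $3221.20.
Total paid by the owner: $290 + $1150 + $1514 + $267.20 = $3221.20.

$3221.20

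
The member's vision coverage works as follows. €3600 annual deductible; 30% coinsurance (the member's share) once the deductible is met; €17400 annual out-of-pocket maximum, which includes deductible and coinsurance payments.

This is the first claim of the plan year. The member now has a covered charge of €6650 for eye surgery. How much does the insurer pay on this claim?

Deductible not yet touched, so the first €3600 of the bill goes to the deductible.
After the €3600 deductible portion, €6650 − €3600 = €3050 is subject to coinsurance.
Member's 30% share of €3050 is €915.
Member responsibility before any cap: €3600 + €915 = €4515.
Year-to-date out-of-pocket becomes €0 + €4515 = €4515, still under the €17400 maximum, so no cap applies.
The plan picks up €6650 − €4515 = €2135.

€2135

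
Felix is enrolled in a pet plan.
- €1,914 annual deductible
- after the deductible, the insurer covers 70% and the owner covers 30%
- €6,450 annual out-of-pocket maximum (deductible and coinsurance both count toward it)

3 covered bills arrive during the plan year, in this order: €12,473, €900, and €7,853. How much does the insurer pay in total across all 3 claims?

€14,776

Claim 1 (€12,473): €1,914 to deductible, leaving €10,559; owner's 30% is €3,167.70. Owner owes €5,081.70 (running OOP €5,081.70). Insurer: €12,473 − €5,081.70 = €7,391.30.
Claim 2 (€900): 30% coinsurance on €900 = €270. Owner pays €270; OOP now €5,351.70. Insurer: €900 − €270 = €630.
Claim 3 (€7,853): deductible met; 30% of €7,853 = €2,355.90. OOP would hit €7,707.60 > €6,450, so the cap limits the owner to €6,450 − €5,351.70 = €1,098.30. Insurer: €7,853 − €1,098.30 = €6,754.70.
Insurer total: €7,391.30 + €630 + €6,754.70 = €14,776.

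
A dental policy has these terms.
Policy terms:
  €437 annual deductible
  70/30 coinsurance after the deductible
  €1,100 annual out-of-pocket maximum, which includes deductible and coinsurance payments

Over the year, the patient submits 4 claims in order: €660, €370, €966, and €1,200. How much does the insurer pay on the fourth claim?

#1 (€660): €437 to deductible, leaving €223; 30% of €223 = €66.90. Patient owes €503.90 (running OOP €503.90). Insurer: €660 − €503.90 = €156.10.
#2 (€370): deductible met; 30% of €370 = €111. Patient pays €111; OOP now €614.90. Insurer: €370 − €111 = €259.
#3 (€966): deductible met; 30% of €966 = €289.80. Patient owes €289.80 (running OOP €904.70). Plan pays €966 − €289.80 = €676.20.
#4 (€1,200): deductible met; 30% of €1,200 = €360. Adding that to €904.70 gives €1,264.70, past the €1,100 cap; patient pays only €1,100 − €904.70 = €195.30. Plan pays €1,200 − €195.30 = €1,004.70.

€1,004.70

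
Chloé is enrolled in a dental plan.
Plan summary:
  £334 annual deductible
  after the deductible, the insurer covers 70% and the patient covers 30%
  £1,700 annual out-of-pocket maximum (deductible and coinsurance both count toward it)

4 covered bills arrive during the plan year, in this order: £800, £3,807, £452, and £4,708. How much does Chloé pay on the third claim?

Bill 1, £800: deductible takes £334, £466 remains; patient's 30% is £139.80. Patient owes £473.80 (running OOP £473.80).
Bill 2, £3,807: deductible already satisfied, so patient's share is 30% × £3,807 = £1,142.10. Patient pays £1,142.10; OOP now £1,615.90.
Bill 3, £452: deductible already satisfied, so patient's share is 30% × £452 = £135.60. That would push OOP to £1,751.50, over the £1,700 cap, so patient pays £1,700 − £1,615.90 = £84.10.

£84.10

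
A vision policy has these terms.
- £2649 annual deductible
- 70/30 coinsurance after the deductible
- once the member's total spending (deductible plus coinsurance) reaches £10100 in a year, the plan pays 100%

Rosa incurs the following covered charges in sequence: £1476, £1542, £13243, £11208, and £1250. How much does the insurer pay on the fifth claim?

#1 (£1476): entire amount goes to the deductible. Member pays £1476; OOP now £1476. Plan pays £1476 − £1476 = £0.
#2 (£1542): deductible takes £1173, £369 remains; member's 30% is £110.70. Cost to member: £1283.70. OOP to date £2759.70. Insurer: £1542 − £1283.70 = £258.30.
#3 (£13243): deductible met; 30% of £13243 = £3972.90. Member pays £3972.90; OOP now £6732.60. Plan pays £13243 − £3972.90 = £9270.10.
#4 (£11208): deductible met; 30% of £11208 = £3362.40. Member owes £3362.40 (running OOP £10095). Insurer: £11208 − £3362.40 = £7845.60.
#5 (£1250): deductible already satisfied, so member's share is 30% × £1250 = £375. That would push OOP to £10470, over the £10100 cap, so member pays £10100 − £10095 = £5. Insurer: £1250 − £5 = £1245.

£1245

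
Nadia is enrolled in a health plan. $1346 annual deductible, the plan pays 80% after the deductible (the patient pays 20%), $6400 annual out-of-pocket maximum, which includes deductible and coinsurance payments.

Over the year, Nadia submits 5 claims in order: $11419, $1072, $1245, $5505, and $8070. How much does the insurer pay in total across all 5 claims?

Claim 1 — $11419: $1346 finishes the deductible; $10073 goes to coinsurance; 20% of $10073 = $2014.60. Patient pays $3360.60; OOP now $3360.60. Insurer: $11419 − $3360.60 = $8058.40.
Claim 2 — $1072: deductible met; 20% of $1072 = $214.40. Cost to patient: $214.40. OOP to date $3575. Insurer: $1072 − $214.40 = $857.60.
Claim 3 — $1245: deductible already satisfied, so patient's share is 20% × $1245 = $249. Patient pays $249; OOP now $3824. Insurer: $1245 − $249 = $996.
Claim 4 — $5505: deductible met; 20% of $5505 = $1101. Patient owes $1101 (running OOP $4925). Insurer: $5505 − $1101 = $4404.
Claim 5 — $8070: deductible met; 20% of $8070 = $1614. Adding that to $4925 gives $6539, past the $6400 cap; patient pays only $6400 − $4925 = $1475. Plan pays $8070 − $1475 = $6595.
Insurer total: $8058.40 + $857.60 + $996 + $4404 + $6595 = $20911.

$20911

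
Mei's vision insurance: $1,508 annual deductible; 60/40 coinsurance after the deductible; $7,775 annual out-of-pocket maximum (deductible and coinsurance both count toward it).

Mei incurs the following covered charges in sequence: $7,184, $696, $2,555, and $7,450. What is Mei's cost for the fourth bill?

$2,696.20

#1 ($7,184): $1,508 finishes the deductible; $5,676 goes to coinsurance; 40% of $5,676 = $2,270.40. Cost to member: $3,778.40. OOP to date $3,778.40.
#2 ($696): deductible met; 40% of $696 = $278.40. Member pays $278.40; OOP now $4,056.80.
#3 ($2,555): deductible met; 40% of $2,555 = $1,022. Cost to member: $1,022. OOP to date $5,078.80.
#4 ($7,450): 40% coinsurance on $7,450 = $2,980. Adding that to $5,078.80 gives $8,058.80, past the $7,775 cap; member pays only $7,775 − $5,078.80 = $2,696.20.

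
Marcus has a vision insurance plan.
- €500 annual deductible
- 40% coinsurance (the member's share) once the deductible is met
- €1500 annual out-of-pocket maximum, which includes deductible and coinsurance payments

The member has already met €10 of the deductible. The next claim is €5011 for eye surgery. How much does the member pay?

€1490

€10 of the €500 deductible is already met, leaving €490.
After the €490 deductible portion, €5011 − €490 = €4521 is subject to coinsurance.
Member's 40% share of €4521 is €1808.40.
Member responsibility before any cap: €490 + €1808.40 = €2298.40.
Adding €2298.40 to the €10 already spent would give €2308.40, which exceeds the €1500 cap; the member pays just €1500 − €10 = €1490.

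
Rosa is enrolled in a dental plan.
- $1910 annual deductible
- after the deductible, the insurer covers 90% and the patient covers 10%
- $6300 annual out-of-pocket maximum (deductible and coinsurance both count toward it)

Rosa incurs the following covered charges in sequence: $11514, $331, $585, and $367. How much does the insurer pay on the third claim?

#1 ($11514): $1910 to deductible, leaving $9604; coinsurance $9604 × 10% = $960.40. Patient owes $2870.40 (running OOP $2870.40). Plan pays $11514 − $2870.40 = $8643.60.
#2 ($331): deductible met; 10% of $331 = $33.10. Patient pays $33.10; OOP now $2903.50. Insurer: $331 − $33.10 = $297.90.
#3 ($585): deductible already satisfied, so patient's share is 10% × $585 = $58.50. Cost to patient: $58.50. OOP to date $2962. Plan pays $585 − $58.50 = $526.50.

$526.50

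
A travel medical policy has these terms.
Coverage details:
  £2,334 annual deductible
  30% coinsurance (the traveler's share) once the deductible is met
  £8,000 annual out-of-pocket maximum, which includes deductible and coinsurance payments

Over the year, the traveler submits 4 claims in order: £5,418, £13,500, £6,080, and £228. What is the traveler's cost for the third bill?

£690.80

Bill 1, £5,418: £2,334 finishes the deductible; £3,084 goes to coinsurance; traveler's 30% is £925.20. Traveler pays £3,259.20; OOP now £3,259.20.
Bill 2, £13,500: 30% coinsurance on £13,500 = £4,050. Traveler owes £4,050 (running OOP £7,309.20).
Bill 3, £6,080: deductible already satisfied, so traveler's share is 30% × £6,080 = £1,824. OOP would hit £9,133.20 > £8,000, so the cap limits the traveler to £8,000 − £7,309.20 = £690.80.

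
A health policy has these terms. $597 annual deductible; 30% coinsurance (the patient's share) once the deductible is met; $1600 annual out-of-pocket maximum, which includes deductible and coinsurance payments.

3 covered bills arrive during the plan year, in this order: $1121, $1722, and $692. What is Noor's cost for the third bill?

$207.60

#1 ($1121): $597 finishes the deductible; $524 goes to coinsurance; 30% of $524 = $157.20. Cost to patient: $754.20. OOP to date $754.20.
#2 ($1722): deductible already satisfied, so patient's share is 30% × $1722 = $516.60. Patient pays $516.60; OOP now $1270.80.
#3 ($692): 30% coinsurance on $692 = $207.60. Cost to patient: $207.60. OOP to date $1478.40.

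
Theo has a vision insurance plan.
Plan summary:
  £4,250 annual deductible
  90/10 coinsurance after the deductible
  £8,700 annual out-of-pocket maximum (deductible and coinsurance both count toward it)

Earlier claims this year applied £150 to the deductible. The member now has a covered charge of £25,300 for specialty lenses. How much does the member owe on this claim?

£6,220

Remaining deductible: £4,250 − £150 = £4,100.
After the £4,100 deductible portion, £25,300 − £4,100 = £21,200 is subject to coinsurance.
10% of £21,200 = £2,120 falls to the member.
Member responsibility before any cap: £4,100 + £2,120 = £6,220.
Cumulative spending £150 + £6,220 = £6,370 stays under the £8,700 maximum.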